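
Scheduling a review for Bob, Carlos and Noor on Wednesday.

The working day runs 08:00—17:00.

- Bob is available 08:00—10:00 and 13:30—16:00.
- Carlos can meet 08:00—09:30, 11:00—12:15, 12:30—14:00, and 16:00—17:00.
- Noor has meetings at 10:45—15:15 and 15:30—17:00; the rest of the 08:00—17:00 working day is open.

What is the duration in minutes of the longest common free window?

90 minutes

Noor free within 08:00–17:00: 08:00–10:45, 15:15–15:30.
Bob ∩ Carlos: 08:00–09:30, 13:30–14:00.
Bob ∩ Carlos ∩ Noor: 08:00–09:30.
Single common window of 90 minutes.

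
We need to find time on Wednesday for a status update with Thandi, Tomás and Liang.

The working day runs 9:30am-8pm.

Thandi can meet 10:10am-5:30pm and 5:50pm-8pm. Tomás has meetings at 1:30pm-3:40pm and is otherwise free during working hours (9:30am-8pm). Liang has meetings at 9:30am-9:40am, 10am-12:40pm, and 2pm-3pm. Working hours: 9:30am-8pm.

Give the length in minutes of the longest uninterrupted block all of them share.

Tomás free within 09:30–20:00: 09:30–13:30, 15:40–20:00.
Liang free within 09:30–20:00: 09:40–10:00, 12:40–14:00, 15:00–20:00.
Thandi ∩ Tomás: 10:10–13:30, 15:40–17:30, 17:50–20:00.
Thandi ∩ Tomás ∩ Liang: 12:40–13:30, 15:40–17:30, 17:50–20:00.
Common window lengths: 50, 110, 130 min; longest is 130.

130 minutes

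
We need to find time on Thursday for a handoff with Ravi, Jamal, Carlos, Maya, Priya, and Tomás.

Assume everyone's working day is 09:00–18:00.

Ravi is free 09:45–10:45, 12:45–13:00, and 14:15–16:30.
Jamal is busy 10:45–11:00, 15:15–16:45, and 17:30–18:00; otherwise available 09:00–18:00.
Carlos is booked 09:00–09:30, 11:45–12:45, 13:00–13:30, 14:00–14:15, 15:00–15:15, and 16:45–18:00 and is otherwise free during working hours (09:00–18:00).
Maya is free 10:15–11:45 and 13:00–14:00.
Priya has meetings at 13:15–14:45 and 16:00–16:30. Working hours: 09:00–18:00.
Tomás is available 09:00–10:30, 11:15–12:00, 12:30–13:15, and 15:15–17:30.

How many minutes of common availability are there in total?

Jamal free within 09:00–18:00: 09:00–10:45, 11:00–15:15, 16:45–17:30.
Carlos free within 09:00–18:00: 09:30–11:45, 12:45–13:00, 13:30–14:00, 14:15–15:00, 15:15–16:45.
Priya free within 09:00–18:00: 09:00–13:15, 14:45–16:00, 16:30–18:00.
Ravi ∩ Jamal: 09:45–10:45, 12:45–13:00, 14:15–15:15.
Ravi ∩ Jamal ∩ Carlos: 09:45–10:45, 12:45–13:00, 14:15–15:00.
Ravi ∩ Jamal ∩ Carlos ∩ Maya: 10:15–10:45.
Ravi ∩ Jamal ∩ Carlos ∩ Maya ∩ Priya: 10:15–10:45.
Ravi ∩ Jamal ∩ Carlos ∩ Maya ∩ Priya ∩ Tomás: 10:15–10:30.
Total common minutes: 15.

15 minutes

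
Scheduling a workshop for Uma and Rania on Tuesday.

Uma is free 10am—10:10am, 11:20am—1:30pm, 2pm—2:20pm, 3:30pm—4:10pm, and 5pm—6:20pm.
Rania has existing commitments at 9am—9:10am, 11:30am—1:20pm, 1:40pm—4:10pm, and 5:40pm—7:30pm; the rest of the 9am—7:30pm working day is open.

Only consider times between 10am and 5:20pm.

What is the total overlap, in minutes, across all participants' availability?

50 minutes

Rania free within 09:00–19:30: 09:10–11:30, 13:20–13:40, 16:10–17:40.
Uma ∩ Rania: 10:00–10:10, 11:20–11:30, 13:20–13:30, 17:00–17:40.
Restricted to 10:00–17:20: 10:00–10:10, 11:20–11:30, 13:20–13:30, 17:00–17:20.
Total common minutes: 10 + 10 + 10 + 20 = 50.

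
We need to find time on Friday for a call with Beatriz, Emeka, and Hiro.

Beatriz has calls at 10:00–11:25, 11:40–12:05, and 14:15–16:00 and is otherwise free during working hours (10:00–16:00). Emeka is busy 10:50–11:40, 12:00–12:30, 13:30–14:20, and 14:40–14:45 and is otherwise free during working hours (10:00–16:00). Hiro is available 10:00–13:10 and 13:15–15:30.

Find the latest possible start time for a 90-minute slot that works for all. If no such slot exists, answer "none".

Beatriz free within 10:00–16:00: 11:25–11:40, 12:05–14:15.
Emeka free within 10:00–16:00: 10:00–10:50, 11:40–12:00, 12:30–13:30, 14:20–14:40, 14:45–16:00.
Beatriz ∩ Emeka: 12:30–13:30.
Beatriz ∩ Emeka ∩ Hiro: 12:30–13:10, 13:15–13:30.
Windows ≥ 90 min: (none).

none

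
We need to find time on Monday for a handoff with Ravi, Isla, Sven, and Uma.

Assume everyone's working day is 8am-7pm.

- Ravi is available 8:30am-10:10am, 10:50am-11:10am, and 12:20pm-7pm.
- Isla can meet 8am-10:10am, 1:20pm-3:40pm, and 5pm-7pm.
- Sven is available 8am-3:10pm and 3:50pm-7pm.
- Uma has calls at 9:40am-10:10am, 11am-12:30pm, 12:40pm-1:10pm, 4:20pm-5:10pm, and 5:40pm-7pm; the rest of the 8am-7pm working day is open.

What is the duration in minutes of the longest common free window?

110 minutes

Uma free within 08:00–19:00: 08:00–09:40, 10:10–11:00, 12:30–12:40, 13:10–16:20, 17:10–17:40.
Ravi ∩ Isla: 08:30–10:10, 13:20–15:40, 17:00–19:00.
Ravi ∩ Isla ∩ Sven: 08:30–10:10, 13:20–15:10, 17:00–19:00.
Ravi ∩ Isla ∩ Sven ∩ Uma: 08:30–09:40, 13:20–15:10, 17:10–17:40.
Common window lengths: 70, 110, 30 min; longest is 110.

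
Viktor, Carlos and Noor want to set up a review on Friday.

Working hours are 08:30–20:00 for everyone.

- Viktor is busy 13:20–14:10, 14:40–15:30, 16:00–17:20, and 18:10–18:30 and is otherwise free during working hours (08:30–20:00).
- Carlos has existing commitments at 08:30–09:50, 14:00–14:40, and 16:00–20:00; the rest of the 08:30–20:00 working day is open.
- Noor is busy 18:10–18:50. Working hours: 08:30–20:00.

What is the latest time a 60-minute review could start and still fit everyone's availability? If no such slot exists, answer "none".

Viktor free within 08:30–20:00: 08:30–13:20, 14:10–14:40, 15:30–16:00, 17:20–18:10, 18:30–20:00.
Carlos free within 08:30–20:00: 09:50–14:00, 14:40–16:00.
Noor free within 08:30–20:00: 08:30–18:10, 18:50–20:00.
Viktor ∩ Carlos: 09:50–13:20, 15:30–16:00.
Viktor ∩ Carlos ∩ Noor: 09:50–13:20, 15:30–16:00.
Windows ≥ 60 min: 09:50–13:20.
Latest start in the last window 09:50–13:20 is 13:20 − 60 min = 12:20.

12:20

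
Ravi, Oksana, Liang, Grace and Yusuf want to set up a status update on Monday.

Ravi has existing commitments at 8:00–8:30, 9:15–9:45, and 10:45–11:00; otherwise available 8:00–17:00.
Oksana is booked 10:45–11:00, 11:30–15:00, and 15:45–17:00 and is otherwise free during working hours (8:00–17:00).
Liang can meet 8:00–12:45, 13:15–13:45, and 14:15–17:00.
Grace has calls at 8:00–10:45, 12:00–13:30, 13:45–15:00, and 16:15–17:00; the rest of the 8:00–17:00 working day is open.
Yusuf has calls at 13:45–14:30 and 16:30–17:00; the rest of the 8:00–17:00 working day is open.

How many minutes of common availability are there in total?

75 minutes

Ravi free within 08:00–17:00: 08:30–09:15, 09:45–10:45, 11:00–17:00.
Oksana free within 08:00–17:00: 08:00–10:45, 11:00–11:30, 15:00–15:45.
Grace free within 08:00–17:00: 10:45–12:00, 13:30–13:45, 15:00–16:15.
Yusuf free within 08:00–17:00: 08:00–13:45, 14:30–16:30.
Ravi ∩ Oksana: 08:30–09:15, 09:45–10:45, 11:00–11:30, 15:00–15:45.
Ravi ∩ Oksana ∩ Liang: 08:30–09:15, 09:45–10:45, 11:00–11:30, 15:00–15:45.
Ravi ∩ Oksana ∩ Liang ∩ Grace: 11:00–11:30, 15:00–15:45.
Ravi ∩ Oksana ∩ Liang ∩ Grace ∩ Yusuf: 11:00–11:30, 15:00–15:45.
Total common minutes: 30 + 45 = 75.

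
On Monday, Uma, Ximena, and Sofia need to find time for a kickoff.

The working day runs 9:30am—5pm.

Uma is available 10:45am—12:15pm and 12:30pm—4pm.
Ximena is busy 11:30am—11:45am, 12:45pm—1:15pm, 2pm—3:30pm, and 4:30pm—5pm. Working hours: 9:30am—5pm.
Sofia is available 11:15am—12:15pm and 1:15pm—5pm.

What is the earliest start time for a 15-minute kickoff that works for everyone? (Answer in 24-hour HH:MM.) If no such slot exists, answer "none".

11:15

Ximena free within 09:30–17:00: 09:30–11:30, 11:45–12:45, 13:15–14:00, 15:30–16:30.
Uma ∩ Ximena: 10:45–11:30, 11:45–12:15, 12:30–12:45, 13:15–14:00, 15:30–16:00.
Uma ∩ Ximena ∩ Sofia: 11:15–11:30, 11:45–12:15, 13:15–14:00, 15:30–16:00.
Windows ≥ 15 min: 11:15–11:30, 11:45–12:15, 13:15–14:00, 15:30–16:00.
Earliest such window starts at 11:15.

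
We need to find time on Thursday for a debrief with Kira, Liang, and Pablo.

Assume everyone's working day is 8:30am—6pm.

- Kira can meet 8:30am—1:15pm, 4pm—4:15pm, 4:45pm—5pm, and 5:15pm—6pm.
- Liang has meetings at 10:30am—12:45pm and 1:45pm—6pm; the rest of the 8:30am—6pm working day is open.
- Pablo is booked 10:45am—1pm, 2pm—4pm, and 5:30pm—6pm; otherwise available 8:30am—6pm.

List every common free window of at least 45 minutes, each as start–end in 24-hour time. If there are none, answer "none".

08:30–10:30

Liang free within 08:30–18:00: 08:30–10:30, 12:45–13:45.
Pablo free within 08:30–18:00: 08:30–10:45, 13:00–14:00, 16:00–17:30.
Kira ∩ Liang: 08:30–10:30, 12:45–13:15.
Kira ∩ Liang ∩ Pablo: 08:30–10:30, 13:00–13:15.
Windows ≥ 45 min: 08:30–10:30.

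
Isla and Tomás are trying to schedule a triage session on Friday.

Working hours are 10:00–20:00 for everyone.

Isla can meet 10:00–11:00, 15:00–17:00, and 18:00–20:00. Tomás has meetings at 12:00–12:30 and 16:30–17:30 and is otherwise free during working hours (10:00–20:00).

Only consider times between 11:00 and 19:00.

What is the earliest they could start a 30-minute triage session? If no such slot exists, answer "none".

Tomás free within 10:00–20:00: 10:00–12:00, 12:30–16:30, 17:30–20:00.
Isla ∩ Tomás: 10:00–11:00, 15:00–16:30, 18:00–20:00.
Restricted to 11:00–19:00: 15:00–16:30, 18:00–19:00.
Windows ≥ 30 min: 15:00–16:30, 18:00–19:00.
Earliest such window starts at 15:00.

15:00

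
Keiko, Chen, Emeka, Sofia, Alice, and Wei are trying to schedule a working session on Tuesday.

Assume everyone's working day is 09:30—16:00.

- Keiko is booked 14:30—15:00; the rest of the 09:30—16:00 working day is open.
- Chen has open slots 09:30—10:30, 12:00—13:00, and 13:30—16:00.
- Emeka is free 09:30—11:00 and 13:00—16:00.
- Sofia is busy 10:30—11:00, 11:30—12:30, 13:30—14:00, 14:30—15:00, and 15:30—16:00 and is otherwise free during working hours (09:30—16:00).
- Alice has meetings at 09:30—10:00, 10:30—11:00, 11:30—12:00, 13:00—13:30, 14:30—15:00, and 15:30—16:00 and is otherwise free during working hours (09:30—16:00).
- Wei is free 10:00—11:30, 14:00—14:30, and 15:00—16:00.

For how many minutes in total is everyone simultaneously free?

Keiko free within 09:30–16:00: 09:30–14:30, 15:00–16:00.
Sofia free within 09:30–16:00: 09:30–10:30, 11:00–11:30, 12:30–13:30, 14:00–14:30, 15:00–15:30.
Alice free within 09:30–16:00: 10:00–10:30, 11:00–11:30, 12:00–13:00, 13:30–14:30, 15:00–15:30.
Keiko ∩ Chen: 09:30–10:30, 12:00–13:00, 13:30–14:30, 15:00–16:00.
Keiko ∩ Chen ∩ Emeka: 09:30–10:30, 13:30–14:30, 15:00–16:00.
Keiko ∩ Chen ∩ Emeka ∩ Sofia: 09:30–10:30, 14:00–14:30, 15:00–15:30.
Keiko ∩ Chen ∩ Emeka ∩ Sofia ∩ Alice: 10:00–10:30, 14:00–14:30, 15:00–15:30.
Keiko ∩ Chen ∩ Emeka ∩ Sofia ∩ Alice ∩ Wei: 10:00–10:30, 14:00–14:30, 15:00–15:30.
Total common minutes: 30 + 30 + 30 = 90.

90 minutes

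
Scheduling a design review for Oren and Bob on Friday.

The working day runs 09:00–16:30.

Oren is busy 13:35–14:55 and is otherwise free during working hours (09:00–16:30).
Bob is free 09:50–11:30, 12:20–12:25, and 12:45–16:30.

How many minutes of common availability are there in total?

250 minutes

Oren free within 09:00–16:30: 09:00–13:35, 14:55–16:30.
Oren ∩ Bob: 09:50–11:30, 12:20–12:25, 12:45–13:35, 14:55–16:30.
Total common minutes: 100 + 5 + 50 + 95 = 250.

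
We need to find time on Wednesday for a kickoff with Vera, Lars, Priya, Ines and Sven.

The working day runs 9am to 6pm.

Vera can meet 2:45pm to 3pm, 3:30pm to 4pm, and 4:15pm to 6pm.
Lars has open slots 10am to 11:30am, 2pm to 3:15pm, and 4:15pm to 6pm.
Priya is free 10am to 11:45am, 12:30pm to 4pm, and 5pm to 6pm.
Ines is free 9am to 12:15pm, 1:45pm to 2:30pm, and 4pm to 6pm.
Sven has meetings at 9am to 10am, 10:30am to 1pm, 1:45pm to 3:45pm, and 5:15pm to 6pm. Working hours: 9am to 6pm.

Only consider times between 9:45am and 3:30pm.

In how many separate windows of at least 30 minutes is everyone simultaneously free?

0

Sven free within 09:00–18:00: 10:00–10:30, 13:00–13:45, 15:45–17:15.
Vera ∩ Lars: 14:45–15:00, 16:15–18:00.
Vera ∩ Lars ∩ Priya: 14:45–15:00, 17:00–18:00.
Vera ∩ Lars ∩ Priya ∩ Ines: 17:00–18:00.
Vera ∩ Lars ∩ Priya ∩ Ines ∩ Sven: 17:00–17:15.
Restricted to 09:45–15:30: (none).
Windows ≥ 30 min: (none).
That's 0 windows.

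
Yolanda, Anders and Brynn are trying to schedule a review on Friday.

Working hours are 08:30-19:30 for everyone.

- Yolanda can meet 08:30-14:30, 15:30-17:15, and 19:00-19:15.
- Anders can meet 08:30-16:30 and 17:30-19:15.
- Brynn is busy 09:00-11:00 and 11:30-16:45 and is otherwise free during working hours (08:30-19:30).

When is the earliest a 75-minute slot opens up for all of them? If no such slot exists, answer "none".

Brynn free within 08:30–19:30: 08:30–09:00, 11:00–11:30, 16:45–19:30.
Yolanda ∩ Anders: 08:30–14:30, 15:30–16:30, 19:00–19:15.
Yolanda ∩ Anders ∩ Brynn: 08:30–09:00, 11:00–11:30, 19:00–19:15.
Windows ≥ 75 min: (none).

none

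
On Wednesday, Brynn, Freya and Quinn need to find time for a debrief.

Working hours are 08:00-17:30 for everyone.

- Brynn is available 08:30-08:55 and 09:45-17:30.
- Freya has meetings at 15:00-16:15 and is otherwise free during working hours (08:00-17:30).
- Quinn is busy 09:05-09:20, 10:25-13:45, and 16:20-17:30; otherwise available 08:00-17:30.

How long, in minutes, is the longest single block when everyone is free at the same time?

75 minutes

Freya free within 08:00–17:30: 08:00–15:00, 16:15–17:30.
Quinn free within 08:00–17:30: 08:00–09:05, 09:20–10:25, 13:45–16:20.
Brynn ∩ Freya: 08:30–08:55, 09:45–15:00, 16:15–17:30.
Brynn ∩ Freya ∩ Quinn: 08:30–08:55, 09:45–10:25, 13:45–15:00, 16:15–16:20.
Common window lengths: 25, 40, 75, 5 min; longest is 75.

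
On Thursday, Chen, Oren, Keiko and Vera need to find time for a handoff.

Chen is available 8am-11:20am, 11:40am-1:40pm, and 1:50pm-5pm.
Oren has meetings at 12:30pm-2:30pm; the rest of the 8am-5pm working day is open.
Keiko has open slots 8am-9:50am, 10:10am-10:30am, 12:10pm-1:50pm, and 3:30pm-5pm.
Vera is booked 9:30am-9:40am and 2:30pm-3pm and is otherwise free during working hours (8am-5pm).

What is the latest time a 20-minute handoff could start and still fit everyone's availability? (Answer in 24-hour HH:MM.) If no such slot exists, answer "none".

Oren free within 08:00–17:00: 08:00–12:30, 14:30–17:00.
Vera free within 08:00–17:00: 08:00–09:30, 09:40–14:30, 15:00–17:00.
Chen ∩ Oren: 08:00–11:20, 11:40–12:30, 14:30–17:00.
Chen ∩ Oren ∩ Keiko: 08:00–09:50, 10:10–10:30, 12:10–12:30, 15:30–17:00.
Chen ∩ Oren ∩ Keiko ∩ Vera: 08:00–09:30, 09:40–09:50, 10:10–10:30, 12:10–12:30, 15:30–17:00.
Windows ≥ 20 min: 08:00–09:30, 10:10–10:30, 12:10–12:30, 15:30–17:00.
Latest start in the last window 15:30–17:00 is 17:00 − 20 min = 16:40.

16:40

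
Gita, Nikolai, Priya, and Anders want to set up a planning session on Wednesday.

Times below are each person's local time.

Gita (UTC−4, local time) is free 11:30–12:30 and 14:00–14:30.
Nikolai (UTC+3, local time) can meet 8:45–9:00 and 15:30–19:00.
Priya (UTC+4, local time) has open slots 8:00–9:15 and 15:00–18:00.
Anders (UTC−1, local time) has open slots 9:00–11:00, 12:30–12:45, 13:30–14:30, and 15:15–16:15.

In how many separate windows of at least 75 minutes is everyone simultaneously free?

Gita → UTC: 15:30–16:30, 18:00–18:30.
Nikolai → UTC: 05:45–06:00, 12:30–16:00.
Priya → UTC: 04:00–05:15, 11:00–14:00.
Anders → UTC: 10:00–12:00, 13:30–13:45, 14:30–15:30, 16:15–17:15.
Gita ∩ Nikolai: 15:30–16:00.
Gita ∩ Nikolai ∩ Priya: (none).
Gita ∩ Nikolai ∩ Priya ∩ Anders: (none).
Windows ≥ 75 min: (none).
That's 0 windows.

0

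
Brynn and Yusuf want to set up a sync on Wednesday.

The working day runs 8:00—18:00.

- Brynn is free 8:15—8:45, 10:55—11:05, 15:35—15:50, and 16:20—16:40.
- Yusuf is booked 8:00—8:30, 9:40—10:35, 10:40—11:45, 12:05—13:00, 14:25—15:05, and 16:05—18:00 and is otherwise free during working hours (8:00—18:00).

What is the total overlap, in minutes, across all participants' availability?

Yusuf free within 08:00–18:00: 08:30–09:40, 10:35–10:40, 11:45–12:05, 13:00–14:25, 15:05–16:05.
Brynn ∩ Yusuf: 08:30–08:45, 15:35–15:50.
Total common minutes: 15 + 15 = 30.

30 minutes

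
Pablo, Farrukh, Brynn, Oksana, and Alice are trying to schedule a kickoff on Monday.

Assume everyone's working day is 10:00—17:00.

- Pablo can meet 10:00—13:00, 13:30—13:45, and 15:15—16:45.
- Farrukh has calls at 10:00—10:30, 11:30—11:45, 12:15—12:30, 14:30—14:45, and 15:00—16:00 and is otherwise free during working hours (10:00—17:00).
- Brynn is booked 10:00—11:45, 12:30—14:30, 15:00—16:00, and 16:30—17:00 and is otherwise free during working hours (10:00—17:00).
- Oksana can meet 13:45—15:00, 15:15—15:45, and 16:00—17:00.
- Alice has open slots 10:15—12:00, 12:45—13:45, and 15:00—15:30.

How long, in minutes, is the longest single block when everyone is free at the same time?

0 minutes

Farrukh free within 10:00–17:00: 10:30–11:30, 11:45–12:15, 12:30–14:30, 14:45–15:00, 16:00–17:00.
Brynn free within 10:00–17:00: 11:45–12:30, 14:30–15:00, 16:00–16:30.
Pablo ∩ Farrukh: 10:30–11:30, 11:45–12:15, 12:30–13:00, 13:30–13:45, 16:00–16:45.
Pablo ∩ Farrukh ∩ Brynn: 11:45–12:15, 16:00–16:30.
Pablo ∩ Farrukh ∩ Brynn ∩ Oksana: 16:00–16:30.
Pablo ∩ Farrukh ∩ Brynn ∩ Oksana ∩ Alice: (none).
No common window.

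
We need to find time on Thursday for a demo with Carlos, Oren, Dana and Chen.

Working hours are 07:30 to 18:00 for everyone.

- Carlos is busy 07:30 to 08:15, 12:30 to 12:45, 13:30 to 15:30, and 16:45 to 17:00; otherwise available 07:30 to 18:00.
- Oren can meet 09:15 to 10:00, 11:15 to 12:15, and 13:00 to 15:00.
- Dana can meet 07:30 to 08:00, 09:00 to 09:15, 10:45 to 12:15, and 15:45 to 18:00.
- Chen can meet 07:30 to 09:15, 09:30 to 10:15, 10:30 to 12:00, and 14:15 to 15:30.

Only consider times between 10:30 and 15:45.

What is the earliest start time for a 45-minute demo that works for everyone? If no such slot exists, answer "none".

Carlos free within 07:30–18:00: 08:15–12:30, 12:45–13:30, 15:30–16:45, 17:00–18:00.
Carlos ∩ Oren: 09:15–10:00, 11:15–12:15, 13:00–13:30.
Carlos ∩ Oren ∩ Dana: 11:15–12:15.
Carlos ∩ Oren ∩ Dana ∩ Chen: 11:15–12:00.
Restricted to 10:30–15:45: 11:15–12:00.
Windows ≥ 45 min: 11:15–12:00.
Earliest such window starts at 11:15.

11:15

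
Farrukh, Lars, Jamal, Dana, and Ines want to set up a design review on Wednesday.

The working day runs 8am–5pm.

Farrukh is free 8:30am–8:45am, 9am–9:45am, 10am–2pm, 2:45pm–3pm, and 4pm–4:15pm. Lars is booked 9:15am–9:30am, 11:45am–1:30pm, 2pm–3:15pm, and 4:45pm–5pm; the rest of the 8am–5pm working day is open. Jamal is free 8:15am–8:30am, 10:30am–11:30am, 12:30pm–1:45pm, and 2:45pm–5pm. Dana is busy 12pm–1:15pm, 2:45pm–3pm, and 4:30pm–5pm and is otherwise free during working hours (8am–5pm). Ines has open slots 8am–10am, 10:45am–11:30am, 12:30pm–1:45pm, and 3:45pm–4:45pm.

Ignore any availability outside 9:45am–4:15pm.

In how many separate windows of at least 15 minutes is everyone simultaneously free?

Lars free within 08:00–17:00: 08:00–09:15, 09:30–11:45, 13:30–14:00, 15:15–16:45.
Dana free within 08:00–17:00: 08:00–12:00, 13:15–14:45, 15:00–16:30.
Farrukh ∩ Lars: 08:30–08:45, 09:00–09:15, 09:30–09:45, 10:00–11:45, 13:30–14:00, 16:00–16:15.
Farrukh ∩ Lars ∩ Jamal: 10:30–11:30, 13:30–13:45, 16:00–16:15.
Farrukh ∩ Lars ∩ Jamal ∩ Dana: 10:30–11:30, 13:30–13:45, 16:00–16:15.
Farrukh ∩ Lars ∩ Jamal ∩ Dana ∩ Ines: 10:45–11:30, 13:30–13:45, 16:00–16:15.
Restricted to 09:45–16:15: 10:45–11:30, 13:30–13:45, 16:00–16:15.
Windows ≥ 15 min: 10:45–11:30, 13:30–13:45, 16:00–16:15.
That's 3 windows.

3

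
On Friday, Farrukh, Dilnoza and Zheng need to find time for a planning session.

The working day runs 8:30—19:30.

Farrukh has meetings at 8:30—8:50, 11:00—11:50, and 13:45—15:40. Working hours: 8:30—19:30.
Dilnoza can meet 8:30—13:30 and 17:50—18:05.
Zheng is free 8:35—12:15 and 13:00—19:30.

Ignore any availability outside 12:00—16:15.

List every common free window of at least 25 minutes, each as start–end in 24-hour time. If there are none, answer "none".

13:00–13:30

Farrukh free within 08:30–19:30: 08:50–11:00, 11:50–13:45, 15:40–19:30.
Farrukh ∩ Dilnoza: 08:50–11:00, 11:50–13:30, 17:50–18:05.
Farrukh ∩ Dilnoza ∩ Zheng: 08:50–11:00, 11:50–12:15, 13:00–13:30, 17:50–18:05.
Restricted to 12:00–16:15: 12:00–12:15, 13:00–13:30.
Windows ≥ 25 min: 13:00–13:30.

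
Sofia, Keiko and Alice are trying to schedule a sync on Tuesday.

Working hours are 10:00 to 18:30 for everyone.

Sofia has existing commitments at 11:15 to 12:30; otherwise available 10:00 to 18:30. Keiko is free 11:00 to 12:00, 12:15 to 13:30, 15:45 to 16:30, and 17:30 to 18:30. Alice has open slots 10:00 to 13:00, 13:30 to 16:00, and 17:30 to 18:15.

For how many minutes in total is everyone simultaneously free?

105 minutes

Sofia free within 10:00–18:30: 10:00–11:15, 12:30–18:30.
Sofia ∩ Keiko: 11:00–11:15, 12:30–13:30, 15:45–16:30, 17:30–18:30.
Sofia ∩ Keiko ∩ Alice: 11:00–11:15, 12:30–13:00, 15:45–16:00, 17:30–18:15.
Total common minutes: 15 + 30 + 15 + 45 = 105.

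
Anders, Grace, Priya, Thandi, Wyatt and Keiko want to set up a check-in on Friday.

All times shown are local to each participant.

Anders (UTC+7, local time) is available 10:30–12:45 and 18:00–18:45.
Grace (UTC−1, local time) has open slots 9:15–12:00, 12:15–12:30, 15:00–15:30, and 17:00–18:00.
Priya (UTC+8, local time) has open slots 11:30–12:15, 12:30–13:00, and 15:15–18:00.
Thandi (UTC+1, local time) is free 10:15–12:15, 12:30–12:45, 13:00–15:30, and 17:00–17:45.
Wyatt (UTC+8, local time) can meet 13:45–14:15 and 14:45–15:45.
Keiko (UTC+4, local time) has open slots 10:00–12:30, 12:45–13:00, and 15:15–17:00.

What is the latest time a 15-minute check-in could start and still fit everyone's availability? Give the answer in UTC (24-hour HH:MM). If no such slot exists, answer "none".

Anders → UTC: 03:30–05:45, 11:00–11:45.
Grace → UTC: 10:15–13:00, 13:15–13:30, 16:00–16:30, 18:00–19:00.
Priya → UTC: 03:30–04:15, 04:30–05:00, 07:15–10:00.
Thandi → UTC: 09:15–11:15, 11:30–11:45, 12:00–14:30, 16:00–16:45.
Wyatt → UTC: 05:45–06:15, 06:45–07:45.
Keiko → UTC: 06:00–08:30, 08:45–09:00, 11:15–13:00.
Anders ∩ Grace: 11:00–11:45.
Anders ∩ Grace ∩ Priya: (none).
Anders ∩ Grace ∩ Priya ∩ Thandi: (none).
Anders ∩ Grace ∩ Priya ∩ Thandi ∩ Wyatt: (none).
Anders ∩ Grace ∩ Priya ∩ Thandi ∩ Wyatt ∩ Keiko: (none).
Windows ≥ 15 min: (none).

none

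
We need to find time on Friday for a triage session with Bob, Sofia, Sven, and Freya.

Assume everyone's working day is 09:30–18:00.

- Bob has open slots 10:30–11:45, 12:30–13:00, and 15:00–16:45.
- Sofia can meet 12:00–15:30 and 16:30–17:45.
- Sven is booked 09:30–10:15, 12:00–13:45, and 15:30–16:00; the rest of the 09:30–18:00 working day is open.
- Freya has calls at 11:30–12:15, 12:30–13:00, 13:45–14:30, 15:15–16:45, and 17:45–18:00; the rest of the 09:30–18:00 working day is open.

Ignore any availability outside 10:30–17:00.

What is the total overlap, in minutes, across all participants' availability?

Sven free within 09:30–18:00: 10:15–12:00, 13:45–15:30, 16:00–18:00.
Freya free within 09:30–18:00: 09:30–11:30, 12:15–12:30, 13:00–13:45, 14:30–15:15, 16:45–17:45.
Bob ∩ Sofia: 12:30–13:00, 15:00–15:30, 16:30–16:45.
Bob ∩ Sofia ∩ Sven: 15:00–15:30, 16:30–16:45.
Bob ∩ Sofia ∩ Sven ∩ Freya: 15:00–15:15.
Restricted to 10:30–17:00: 15:00–15:15.
Total common minutes: 15.

15 minutes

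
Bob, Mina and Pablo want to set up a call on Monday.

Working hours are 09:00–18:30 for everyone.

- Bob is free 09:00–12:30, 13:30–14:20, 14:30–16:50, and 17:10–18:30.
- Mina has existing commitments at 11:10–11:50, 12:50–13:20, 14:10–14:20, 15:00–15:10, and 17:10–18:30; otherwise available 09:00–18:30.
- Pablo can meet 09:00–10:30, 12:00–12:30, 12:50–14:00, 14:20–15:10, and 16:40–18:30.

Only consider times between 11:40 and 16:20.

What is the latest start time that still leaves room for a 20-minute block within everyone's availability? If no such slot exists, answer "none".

Mina free within 09:00–18:30: 09:00–11:10, 11:50–12:50, 13:20–14:10, 14:20–15:00, 15:10–17:10.
Bob ∩ Mina: 09:00–11:10, 11:50–12:30, 13:30–14:10, 14:30–15:00, 15:10–16:50.
Bob ∩ Mina ∩ Pablo: 09:00–10:30, 12:00–12:30, 13:30–14:00, 14:30–15:00, 16:40–16:50.
Restricted to 11:40–16:20: 12:00–12:30, 13:30–14:00, 14:30–15:00.
Windows ≥ 20 min: 12:00–12:30, 13:30–14:00, 14:30–15:00.
Latest start in the last window 14:30–15:00 is 15:00 − 20 min = 14:40.

14:40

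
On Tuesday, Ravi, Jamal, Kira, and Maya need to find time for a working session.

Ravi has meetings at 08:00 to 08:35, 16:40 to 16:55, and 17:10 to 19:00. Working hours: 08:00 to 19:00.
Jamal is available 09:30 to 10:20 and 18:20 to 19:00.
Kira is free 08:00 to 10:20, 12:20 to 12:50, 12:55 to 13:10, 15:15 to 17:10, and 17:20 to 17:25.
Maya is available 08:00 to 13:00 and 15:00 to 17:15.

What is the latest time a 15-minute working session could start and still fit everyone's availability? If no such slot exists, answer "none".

10:05

Ravi free within 08:00–19:00: 08:35–16:40, 16:55–17:10.
Ravi ∩ Jamal: 09:30–10:20.
Ravi ∩ Jamal ∩ Kira: 09:30–10:20.
Ravi ∩ Jamal ∩ Kira ∩ Maya: 09:30–10:20.
Windows ≥ 15 min: 09:30–10:20.
Latest start in the last window 09:30–10:20 is 10:20 − 15 min = 10:05.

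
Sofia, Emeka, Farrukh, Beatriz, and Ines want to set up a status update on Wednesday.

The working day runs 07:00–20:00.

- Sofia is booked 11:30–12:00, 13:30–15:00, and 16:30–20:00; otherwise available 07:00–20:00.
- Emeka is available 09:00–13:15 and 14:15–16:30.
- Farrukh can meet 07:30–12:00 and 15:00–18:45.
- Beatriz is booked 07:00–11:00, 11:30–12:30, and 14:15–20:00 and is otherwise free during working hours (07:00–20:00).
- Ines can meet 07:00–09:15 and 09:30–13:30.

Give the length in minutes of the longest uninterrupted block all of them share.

Sofia free within 07:00–20:00: 07:00–11:30, 12:00–13:30, 15:00–16:30.
Beatriz free within 07:00–20:00: 11:00–11:30, 12:30–14:15.
Sofia ∩ Emeka: 09:00–11:30, 12:00–13:15, 15:00–16:30.
Sofia ∩ Emeka ∩ Farrukh: 09:00–11:30, 15:00–16:30.
Sofia ∩ Emeka ∩ Farrukh ∩ Beatriz: 11:00–11:30.
Sofia ∩ Emeka ∩ Farrukh ∩ Beatriz ∩ Ines: 11:00–11:30.
Single common window of 30 minutes.

30 minutes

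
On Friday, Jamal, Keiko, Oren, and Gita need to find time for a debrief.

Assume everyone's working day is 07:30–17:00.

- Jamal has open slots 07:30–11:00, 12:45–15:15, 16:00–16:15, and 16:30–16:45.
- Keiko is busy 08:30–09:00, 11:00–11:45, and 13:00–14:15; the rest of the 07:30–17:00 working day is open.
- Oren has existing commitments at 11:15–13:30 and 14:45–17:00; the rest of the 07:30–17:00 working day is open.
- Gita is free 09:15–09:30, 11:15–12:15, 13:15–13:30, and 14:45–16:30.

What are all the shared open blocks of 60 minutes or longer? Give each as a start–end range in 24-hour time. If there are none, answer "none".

none

Keiko free within 07:30–17:00: 07:30–08:30, 09:00–11:00, 11:45–13:00, 14:15–17:00.
Oren free within 07:30–17:00: 07:30–11:15, 13:30–14:45.
Jamal ∩ Keiko: 07:30–08:30, 09:00–11:00, 12:45–13:00, 14:15–15:15, 16:00–16:15, 16:30–16:45.
Jamal ∩ Keiko ∩ Oren: 07:30–08:30, 09:00–11:00, 14:15–14:45.
Jamal ∩ Keiko ∩ Oren ∩ Gita: 09:15–09:30.
Windows ≥ 60 min: (none).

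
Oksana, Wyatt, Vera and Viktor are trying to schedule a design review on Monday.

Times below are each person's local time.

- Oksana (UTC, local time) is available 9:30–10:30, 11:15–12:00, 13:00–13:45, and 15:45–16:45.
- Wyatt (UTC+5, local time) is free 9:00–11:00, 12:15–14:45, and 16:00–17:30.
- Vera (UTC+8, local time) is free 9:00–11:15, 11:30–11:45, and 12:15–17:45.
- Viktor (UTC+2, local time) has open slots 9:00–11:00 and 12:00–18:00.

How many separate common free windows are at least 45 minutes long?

0

Oksana → UTC: 09:30–10:30, 11:15–12:00, 13:00–13:45, 15:45–16:45.
Wyatt → UTC: 04:00–06:00, 07:15–09:45, 11:00–12:30.
Vera → UTC: 01:00–03:15, 03:30–03:45, 04:15–09:45.
Viktor → UTC: 07:00–09:00, 10:00–16:00.
Oksana ∩ Wyatt: 09:30–09:45, 11:15–12:00.
Oksana ∩ Wyatt ∩ Vera: 09:30–09:45.
Oksana ∩ Wyatt ∩ Vera ∩ Viktor: (none).
Windows ≥ 45 min: (none).
That's 0 windows.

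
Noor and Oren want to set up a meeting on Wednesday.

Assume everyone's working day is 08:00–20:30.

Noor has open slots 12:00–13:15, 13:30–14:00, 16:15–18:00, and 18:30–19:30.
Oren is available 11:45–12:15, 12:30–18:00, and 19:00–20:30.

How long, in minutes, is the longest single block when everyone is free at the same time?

Noor ∩ Oren: 12:00–12:15, 12:30–13:15, 13:30–14:00, 16:15–18:00, 19:00–19:30.
Common window lengths: 15, 45, 30, 105, 30 min; longest is 105.

105 minutes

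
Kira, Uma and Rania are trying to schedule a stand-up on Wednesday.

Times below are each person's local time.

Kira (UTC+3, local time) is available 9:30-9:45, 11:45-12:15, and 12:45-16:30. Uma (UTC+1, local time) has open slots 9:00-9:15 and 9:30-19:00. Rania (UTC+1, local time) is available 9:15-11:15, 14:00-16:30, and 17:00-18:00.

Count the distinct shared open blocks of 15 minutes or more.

Kira → UTC: 06:30–06:45, 08:45–09:15, 09:45–13:30.
Uma → UTC: 08:00–08:15, 08:30–18:00.
Rania → UTC: 08:15–10:15, 13:00–15:30, 16:00–17:00.
Kira ∩ Uma: 08:45–09:15, 09:45–13:30.
Kira ∩ Uma ∩ Rania: 08:45–09:15, 09:45–10:15, 13:00–13:30.
Windows ≥ 15 min: 08:45–09:15, 09:45–10:15, 13:00–13:30.
That's 3 windows.

3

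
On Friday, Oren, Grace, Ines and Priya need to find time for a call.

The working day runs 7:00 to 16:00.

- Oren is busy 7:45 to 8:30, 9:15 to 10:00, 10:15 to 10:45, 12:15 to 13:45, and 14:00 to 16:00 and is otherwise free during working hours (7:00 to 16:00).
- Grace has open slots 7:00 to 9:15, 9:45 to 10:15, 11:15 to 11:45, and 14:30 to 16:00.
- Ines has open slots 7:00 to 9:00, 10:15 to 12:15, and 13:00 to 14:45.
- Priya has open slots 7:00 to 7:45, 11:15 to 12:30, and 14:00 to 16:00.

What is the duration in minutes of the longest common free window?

Oren free within 07:00–16:00: 07:00–07:45, 08:30–09:15, 10:00–10:15, 10:45–12:15, 13:45–14:00.
Oren ∩ Grace: 07:00–07:45, 08:30–09:15, 10:00–10:15, 11:15–11:45.
Oren ∩ Grace ∩ Ines: 07:00–07:45, 08:30–09:00, 11:15–11:45.
Oren ∩ Grace ∩ Ines ∩ Priya: 07:00–07:45, 11:15–11:45.
Common window lengths: 45, 30 min; longest is 45.

45 minutes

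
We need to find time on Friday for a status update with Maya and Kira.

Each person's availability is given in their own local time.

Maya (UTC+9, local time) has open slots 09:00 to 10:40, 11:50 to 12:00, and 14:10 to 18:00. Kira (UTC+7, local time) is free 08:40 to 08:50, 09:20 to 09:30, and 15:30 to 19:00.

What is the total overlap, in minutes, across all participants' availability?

30 minutes

Maya → UTC: 00:00–01:40, 02:50–03:00, 05:10–09:00.
Kira → UTC: 01:40–01:50, 02:20–02:30, 08:30–12:00.
Maya ∩ Kira: 08:30–09:00.
Total common minutes: 30.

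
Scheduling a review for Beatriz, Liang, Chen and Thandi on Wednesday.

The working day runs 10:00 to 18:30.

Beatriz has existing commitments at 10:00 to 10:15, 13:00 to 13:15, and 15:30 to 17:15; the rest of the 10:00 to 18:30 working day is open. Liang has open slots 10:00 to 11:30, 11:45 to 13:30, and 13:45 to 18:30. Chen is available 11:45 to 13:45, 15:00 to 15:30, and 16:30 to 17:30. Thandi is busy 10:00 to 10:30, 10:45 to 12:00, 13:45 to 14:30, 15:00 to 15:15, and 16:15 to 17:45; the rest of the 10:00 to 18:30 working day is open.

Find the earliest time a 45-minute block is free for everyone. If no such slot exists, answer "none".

12:00

Beatriz free within 10:00–18:30: 10:15–13:00, 13:15–15:30, 17:15–18:30.
Thandi free within 10:00–18:30: 10:30–10:45, 12:00–13:45, 14:30–15:00, 15:15–16:15, 17:45–18:30.
Beatriz ∩ Liang: 10:15–11:30, 11:45–13:00, 13:15–13:30, 13:45–15:30, 17:15–18:30.
Beatriz ∩ Liang ∩ Chen: 11:45–13:00, 13:15–13:30, 15:00–15:30, 17:15–17:30.
Beatriz ∩ Liang ∩ Chen ∩ Thandi: 12:00–13:00, 13:15–13:30, 15:15–15:30.
Windows ≥ 45 min: 12:00–13:00.
Earliest such window starts at 12:00.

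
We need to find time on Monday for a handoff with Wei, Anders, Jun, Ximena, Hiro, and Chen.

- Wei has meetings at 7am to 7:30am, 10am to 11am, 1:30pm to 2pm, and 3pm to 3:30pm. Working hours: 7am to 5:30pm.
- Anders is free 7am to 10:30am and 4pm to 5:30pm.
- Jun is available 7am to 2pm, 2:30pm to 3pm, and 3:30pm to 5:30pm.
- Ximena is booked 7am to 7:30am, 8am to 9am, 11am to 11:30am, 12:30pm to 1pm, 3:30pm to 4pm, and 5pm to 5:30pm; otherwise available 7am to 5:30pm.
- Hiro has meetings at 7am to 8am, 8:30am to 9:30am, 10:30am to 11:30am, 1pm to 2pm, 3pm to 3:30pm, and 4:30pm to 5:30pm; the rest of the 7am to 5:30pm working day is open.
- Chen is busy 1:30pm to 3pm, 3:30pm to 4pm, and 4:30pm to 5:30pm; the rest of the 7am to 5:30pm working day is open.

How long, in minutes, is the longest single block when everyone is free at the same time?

Wei free within 07:00–17:30: 07:30–10:00, 11:00–13:30, 14:00–15:00, 15:30–17:30.
Ximena free within 07:00–17:30: 07:30–08:00, 09:00–11:00, 11:30–12:30, 13:00–15:30, 16:00–17:00.
Hiro free within 07:00–17:30: 08:00–08:30, 09:30–10:30, 11:30–13:00, 14:00–15:00, 15:30–16:30.
Chen free within 07:00–17:30: 07:00–13:30, 15:00–15:30, 16:00–16:30.
Wei ∩ Anders: 07:30–10:00, 16:00–17:30.
Wei ∩ Anders ∩ Jun: 07:30–10:00, 16:00–17:30.
Wei ∩ Anders ∩ Jun ∩ Ximena: 07:30–08:00, 09:00–10:00, 16:00–17:00.
Wei ∩ Anders ∩ Jun ∩ Ximena ∩ Hiro: 09:30–10:00, 16:00–16:30.
Wei ∩ Anders ∩ Jun ∩ Ximena ∩ Hiro ∩ Chen: 09:30–10:00, 16:00–16:30.
Common window lengths: 30, 30 min; longest is 30.

30 minutes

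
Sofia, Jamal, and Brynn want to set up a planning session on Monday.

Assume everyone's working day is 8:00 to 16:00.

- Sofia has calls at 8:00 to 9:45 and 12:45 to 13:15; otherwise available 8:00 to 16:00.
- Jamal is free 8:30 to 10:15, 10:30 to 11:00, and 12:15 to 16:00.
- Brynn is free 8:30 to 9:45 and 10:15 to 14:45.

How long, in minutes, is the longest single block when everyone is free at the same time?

Sofia free within 08:00–16:00: 09:45–12:45, 13:15–16:00.
Sofia ∩ Jamal: 09:45–10:15, 10:30–11:00, 12:15–12:45, 13:15–16:00.
Sofia ∩ Jamal ∩ Brynn: 10:30–11:00, 12:15–12:45, 13:15–14:45.
Common window lengths: 30, 30, 90 min; longest is 90.

90 minutes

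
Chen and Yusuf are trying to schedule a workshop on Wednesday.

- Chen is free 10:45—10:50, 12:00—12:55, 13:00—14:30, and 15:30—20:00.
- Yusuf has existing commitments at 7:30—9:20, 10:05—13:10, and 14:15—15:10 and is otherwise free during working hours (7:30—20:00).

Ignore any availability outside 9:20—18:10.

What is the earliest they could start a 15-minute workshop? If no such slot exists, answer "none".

Yusuf free within 07:30–20:00: 09:20–10:05, 13:10–14:15, 15:10–20:00.
Chen ∩ Yusuf: 13:10–14:15, 15:30–20:00.
Restricted to 09:20–18:10: 13:10–14:15, 15:30–18:10.
Windows ≥ 15 min: 13:10–14:15, 15:30–18:10.
Earliest such window starts at 13:10.

13:10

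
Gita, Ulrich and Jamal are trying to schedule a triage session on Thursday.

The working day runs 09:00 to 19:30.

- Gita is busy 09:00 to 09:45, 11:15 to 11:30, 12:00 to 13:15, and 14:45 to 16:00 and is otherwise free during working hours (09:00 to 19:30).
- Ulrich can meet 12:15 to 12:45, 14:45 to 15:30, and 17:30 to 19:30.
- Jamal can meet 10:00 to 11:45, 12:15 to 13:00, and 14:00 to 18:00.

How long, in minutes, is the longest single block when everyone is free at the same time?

30 minutes

Gita free within 09:00–19:30: 09:45–11:15, 11:30–12:00, 13:15–14:45, 16:00–19:30.
Gita ∩ Ulrich: 17:30–19:30.
Gita ∩ Ulrich ∩ Jamal: 17:30–18:00.
Single common window of 30 minutes.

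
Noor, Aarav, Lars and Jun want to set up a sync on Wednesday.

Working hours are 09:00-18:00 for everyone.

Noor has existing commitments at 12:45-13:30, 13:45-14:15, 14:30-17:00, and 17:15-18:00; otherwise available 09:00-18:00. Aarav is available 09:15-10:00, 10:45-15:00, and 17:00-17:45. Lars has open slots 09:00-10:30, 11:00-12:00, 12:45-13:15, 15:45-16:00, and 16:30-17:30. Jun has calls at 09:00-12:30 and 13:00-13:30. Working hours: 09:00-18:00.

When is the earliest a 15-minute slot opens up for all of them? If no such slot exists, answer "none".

17:00

Noor free within 09:00–18:00: 09:00–12:45, 13:30–13:45, 14:15–14:30, 17:00–17:15.
Jun free within 09:00–18:00: 12:30–13:00, 13:30–18:00.
Noor ∩ Aarav: 09:15–10:00, 10:45–12:45, 13:30–13:45, 14:15–14:30, 17:00–17:15.
Noor ∩ Aarav ∩ Lars: 09:15–10:00, 11:00–12:00, 17:00–17:15.
Noor ∩ Aarav ∩ Lars ∩ Jun: 17:00–17:15.
Windows ≥ 15 min: 17:00–17:15.
Earliest such window starts at 17:00.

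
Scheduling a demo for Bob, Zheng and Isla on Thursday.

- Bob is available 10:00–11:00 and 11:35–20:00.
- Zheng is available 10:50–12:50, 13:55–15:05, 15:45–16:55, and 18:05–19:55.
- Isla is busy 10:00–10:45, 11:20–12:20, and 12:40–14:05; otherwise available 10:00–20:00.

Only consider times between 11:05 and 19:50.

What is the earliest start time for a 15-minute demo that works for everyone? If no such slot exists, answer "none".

Isla free within 10:00–20:00: 10:45–11:20, 12:20–12:40, 14:05–20:00.
Bob ∩ Zheng: 10:50–11:00, 11:35–12:50, 13:55–15:05, 15:45–16:55, 18:05–19:55.
Bob ∩ Zheng ∩ Isla: 10:50–11:00, 12:20–12:40, 14:05–15:05, 15:45–16:55, 18:05–19:55.
Restricted to 11:05–19:50: 12:20–12:40, 14:05–15:05, 15:45–16:55, 18:05–19:50.
Windows ≥ 15 min: 12:20–12:40, 14:05–15:05, 15:45–16:55, 18:05–19:50.
Earliest such window starts at 12:20.

12:20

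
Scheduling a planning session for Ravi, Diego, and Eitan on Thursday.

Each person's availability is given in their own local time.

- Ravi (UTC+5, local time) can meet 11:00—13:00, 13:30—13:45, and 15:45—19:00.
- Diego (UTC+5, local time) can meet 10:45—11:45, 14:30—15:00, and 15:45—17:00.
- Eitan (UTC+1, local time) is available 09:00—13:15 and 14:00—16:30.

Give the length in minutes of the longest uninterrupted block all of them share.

75 minutes

Ravi → UTC: 06:00–08:00, 08:30–08:45, 10:45–14:00.
Diego → UTC: 05:45–06:45, 09:30–10:00, 10:45–12:00.
Eitan → UTC: 08:00–12:15, 13:00–15:30.
Ravi ∩ Diego: 06:00–06:45, 10:45–12:00.
Ravi ∩ Diego ∩ Eitan: 10:45–12:00.
Single common window of 75 minutes.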